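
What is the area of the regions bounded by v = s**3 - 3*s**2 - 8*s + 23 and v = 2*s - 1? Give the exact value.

407/4

Set the curves equal: s**3 - 3*s**2 - 8*s + 23 = 2*s - 1, so s**3 - 3*s**2 - 10*s + 24 = 0, which factors as (s - 4)*(s - 2)*(s + 3) = 0. The curves meet at s = -3, 2, 4.
On [-3, 2], v = s**3 - 3*s**2 - 8*s + 23 is on top; that piece has area ∫[-3,2] (s**3 - 3*s**2 - 10*s + 24) ds = 375/4.
On [2, 4], v = 2*s - 1 is on top; that piece has area ∫[2,4] (-(s**3 - 3*s**2 - 10*s + 24)) ds = 8.
Total enclosed area = 375/4 + 8 = 407/4.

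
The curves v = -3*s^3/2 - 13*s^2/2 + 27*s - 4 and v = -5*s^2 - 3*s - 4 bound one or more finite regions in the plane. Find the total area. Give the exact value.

Set the curves equal: -3*s^3/2 - 13*s^2/2 + 27*s - 4 = -5*s^2 - 3*s - 4, so -3*s^3/2 - 3*s^2/2 + 30*s = 0, which factors as -3*s*(s - 4)*(s + 5)/2 = 0. The curves meet at s = -5, 0, 4.
On [-5, 0], v = -5*s^2 - 3*s - 4 is on top; that piece has area ∫[-5,0] (-(-3*s^3/2 - 3*s^2/2 + 30*s)) ds = 1625/8.
On [0, 4], v = -3*s^3/2 - 13*s^2/2 + 27*s - 4 is on top; that piece has area ∫[0,4] (-3*s^3/2 - 3*s^2/2 + 30*s) ds = 112.
Total enclosed area = 1625/8 + 112 = 2521/8.

2521/8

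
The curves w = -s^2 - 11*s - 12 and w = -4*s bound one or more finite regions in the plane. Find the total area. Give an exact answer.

1/6

Set the curves equal: -s^2 - 11*s - 12 = -4*s, so -s^2 - 7*s - 12 = 0, which factors as -(s + 3)*(s + 4) = 0. The curves meet at s = -4, -3.
On [-4, -3], w = -s^2 - 11*s - 12 is on top; that piece has area ∫[-4,-3] (-s^2 - 7*s - 12) ds = 1/6.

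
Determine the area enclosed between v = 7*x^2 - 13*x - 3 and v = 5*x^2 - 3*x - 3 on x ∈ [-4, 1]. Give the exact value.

127

The difference (7*x^2 - 13*x - 3) - (5*x^2 - 3*x - 3) = 2*x^2 - 10*x changes sign at x = 0 inside [-4, 1], so split the integral there.
∫[-4,0] (2*x^2 - 10*x) dx = 368/3.
∫[0,1] (2*x^2 - 10*x) dx = -13/3; the area of that piece is 13/3.
Total area = 368/3 + 13/3 = 127.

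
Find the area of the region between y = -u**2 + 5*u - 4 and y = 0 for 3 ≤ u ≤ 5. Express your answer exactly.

The difference (-u**2 + 5*u - 4) - (0) = -u**2 + 5*u - 4 changes sign at u = 4 inside [3, 5], so split the integral there.
∫[3,4] (-u**2 + 5*u - 4) du = 7/6.
∫[4,5] (-u**2 + 5*u - 4) du = -11/6; the area of that piece is 11/6.
Total area = 7/6 + 11/6 = 3.

3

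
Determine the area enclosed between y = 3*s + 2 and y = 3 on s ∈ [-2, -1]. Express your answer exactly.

On [-2, -1], (3*s + 2) - (3) = 3*s - 1 is ≤ 0 throughout, so the area is a single integral of |3*s - 1|.
∫[-2,-1] (3*s - 1) ds = -11/2; the area of that piece is 11/2.

11/2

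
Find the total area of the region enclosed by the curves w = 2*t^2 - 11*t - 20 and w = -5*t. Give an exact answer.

343/3

Set the curves equal: 2*t^2 - 11*t - 20 = -5*t, so 2*t^2 - 6*t - 20 = 0, which factors as 2*(t - 5)*(t + 2) = 0. The curves meet at t = -2, 5.
On [-2, 5], w = -5*t is on top; that piece has area ∫[-2,5] (-(2*t^2 - 6*t - 20)) dt = 343/3.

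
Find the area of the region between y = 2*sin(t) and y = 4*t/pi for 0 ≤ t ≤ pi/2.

2 - pi/2

On [0, pi/2], (2*sin(t)) - (4*t/pi) = -4*t/pi + 2*sin(t) is ≥ 0 throughout, so the area is a single integral of |-4*t/pi + 2*sin(t)|.
∫[0,pi/2] (-4*t/pi + 2*sin(t)) dt = 2 - pi/2.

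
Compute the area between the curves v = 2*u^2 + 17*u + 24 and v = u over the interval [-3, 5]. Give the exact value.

The difference (2*u^2 + 17*u + 24) - (u) = 2*u^2 + 16*u + 24 changes sign at u = -2 inside [-3, 5], so split the integral there.
∫[-3,-2] (2*u^2 + 16*u + 24) du = -10/3; the area of that piece is 10/3.
∫[-2,5] (2*u^2 + 16*u + 24) du = 1274/3.
Total area = 10/3 + 1274/3 = 428.

428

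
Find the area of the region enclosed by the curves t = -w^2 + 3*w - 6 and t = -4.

Both boundary curves give t as a function of w, so integrate with respect to w. Setting them equal: -w^2 + 3*w - 2 = 0, i.e. -(w - 2)*(w - 1) = 0, so they meet at w = 1, 2.
For w in [1, 2], t = -w^2 + 3*w - 6 is on the right; area = ∫[1,2] (-w^2 + 3*w - 2) dw = 1/6.

1/6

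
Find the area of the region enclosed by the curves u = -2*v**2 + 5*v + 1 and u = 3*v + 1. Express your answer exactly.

Both boundary curves give u as a function of v, so integrate with respect to v. Setting them equal: -2*v**2 + 2*v = 0, i.e. -2*v*(v - 1) = 0, so they meet at v = 0, 1.
For v in [0, 1], u = -2*v**2 + 5*v + 1 is on the right; area = ∫[0,1] (-2*v**2 + 2*v) dv = 1/3.

1/3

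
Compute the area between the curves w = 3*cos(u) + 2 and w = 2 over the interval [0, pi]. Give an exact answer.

6

The difference (3*cos(u) + 2) - (2) = 3*cos(u) changes sign at u = pi/2 inside [0, pi], so split the integral there.
∫[0,pi/2] (3*cos(u)) du = 3.
∫[pi/2,pi] (3*cos(u)) du = -3; the area of that piece is 3.
Total area = 3 + 3 = 6.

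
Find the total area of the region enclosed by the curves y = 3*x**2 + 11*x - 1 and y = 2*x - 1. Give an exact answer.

Set the curves equal: 3*x**2 + 11*x - 1 = 2*x - 1, so 3*x**2 + 9*x = 0, which factors as 3*x*(x + 3) = 0. The curves meet at x = -3, 0.
On [-3, 0], y = 2*x - 1 is on top; that piece has area ∫[-3,0] (-(3*x**2 + 9*x)) dx = 27/2.

27/2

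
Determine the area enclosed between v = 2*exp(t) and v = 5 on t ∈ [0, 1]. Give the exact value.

-13 - 10*log(2) + 2*exp(1) + 10*log(5)

The difference (2*exp(t)) - (5) = 2*exp(t) - 5 changes sign at t = log(5/2) inside [0, 1], so split the integral there.
∫[0,log(5/2)] (2*exp(t) - 5) dt = log(32/3125) + 3; the area of that piece is -3 + log(3125/32).
∫[log(5/2),1] (2*exp(t) - 5) dt = -10 - 5*log(2) + 2*exp(1) + 5*log(5).
Total area = (-3 + log(3125/32)) + (-10 - 5*log(2) + 2*exp(1) + 5*log(5)) = -13 - 10*log(2) + 2*exp(1) + 10*log(5).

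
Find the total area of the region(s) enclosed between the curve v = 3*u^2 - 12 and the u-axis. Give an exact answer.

The curve meets the u-axis where 3*u^2 - 12 = 0, i.e. 3*(u - 2)*(u + 2) = 0, at u = -2, 2.
On [-2, 2] the curve lies below the axis; ∫[-2,2] (3*u^2 - 12) du = -32, giving area 32.

32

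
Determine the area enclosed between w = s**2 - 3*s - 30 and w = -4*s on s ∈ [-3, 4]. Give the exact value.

On [-3, 4], (s**2 - 3*s - 30) - (-4*s) = s**2 + s - 30 is ≤ 0 throughout, so the area is a single integral of |s**2 + s - 30|.
∫[-3,4] (s**2 + s - 30) ds = -1057/6; the area of that piece is 1057/6.

1057/6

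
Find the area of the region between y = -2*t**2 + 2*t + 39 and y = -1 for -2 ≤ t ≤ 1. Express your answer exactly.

On [-2, 1], (-2*t**2 + 2*t + 39) - (-1) = -2*t**2 + 2*t + 40 is ≥ 0 throughout, so the area is a single integral of |-2*t**2 + 2*t + 40|.
∫[-2,1] (-2*t**2 + 2*t + 40) dt = 111.

111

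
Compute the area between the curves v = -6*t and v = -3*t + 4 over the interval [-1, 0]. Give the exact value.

5/2

On [-1, 0], (-6*t) - (-3*t + 4) = -3*t - 4 is ≤ 0 throughout, so the area is a single integral of |-3*t - 4|.
∫[-1,0] (-3*t - 4) dt = -5/2; the area of that piece is 5/2.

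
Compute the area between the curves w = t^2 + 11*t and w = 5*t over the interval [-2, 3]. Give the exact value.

The difference (t^2 + 11*t) - (5*t) = t^2 + 6*t changes sign at t = 0 inside [-2, 3], so split the integral there.
∫[-2,0] (t^2 + 6*t) dt = -28/3; the area of that piece is 28/3.
∫[0,3] (t^2 + 6*t) dt = 36.
Total area = 28/3 + 36 = 136/3.

136/3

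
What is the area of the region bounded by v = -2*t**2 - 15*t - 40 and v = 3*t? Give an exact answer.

1/3

Set the curves equal: -2*t**2 - 15*t - 40 = 3*t, so -2*t**2 - 18*t - 40 = 0, which factors as -2*(t + 4)*(t + 5) = 0. The curves meet at t = -5, -4.
On [-5, -4], v = -2*t**2 - 15*t - 40 is on top; that piece has area ∫[-5,-4] (-2*t**2 - 18*t - 40) dt = 1/3.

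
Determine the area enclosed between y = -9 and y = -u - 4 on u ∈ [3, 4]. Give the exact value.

On [3, 4], (-9) - (-u - 4) = u - 5 is ≤ 0 throughout, so the area is a single integral of |u - 5|.
∫[3,4] (u - 5) du = -3/2; the area of that piece is 3/2.

3/2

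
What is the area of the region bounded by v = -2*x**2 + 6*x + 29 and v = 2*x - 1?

512/3

Set the curves equal: -2*x**2 + 6*x + 29 = 2*x - 1, so -2*x**2 + 4*x + 30 = 0, which factors as -2*(x - 5)*(x + 3) = 0. The curves meet at x = -3, 5.
On [-3, 5], v = -2*x**2 + 6*x + 29 is on top; that piece has area ∫[-3,5] (-2*x**2 + 4*x + 30) dx = 512/3.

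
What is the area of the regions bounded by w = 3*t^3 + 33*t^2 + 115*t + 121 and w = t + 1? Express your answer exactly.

Set the curves equal: 3*t^3 + 33*t^2 + 115*t + 121 = t + 1, so 3*t^3 + 33*t^2 + 114*t + 120 = 0, which factors as 3*(t + 2)*(t + 4)*(t + 5) = 0. The curves meet at t = -5, -4, -2.
On [-5, -4], w = 3*t^3 + 33*t^2 + 115*t + 121 is on top; that piece has area ∫[-5,-4] (3*t^3 + 33*t^2 + 114*t + 120) dt = 5/4.
On [-4, -2], w = t + 1 is on top; that piece has area ∫[-4,-2] (-(3*t^3 + 33*t^2 + 114*t + 120)) dt = 8.
Total enclosed area = 5/4 + 8 = 37/4.

37/4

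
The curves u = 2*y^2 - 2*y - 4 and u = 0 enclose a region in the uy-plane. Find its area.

9

Both boundary curves give u as a function of y, so integrate with respect to y. Setting them equal: 2*y^2 - 2*y - 4 = 0, i.e. 2*(y - 2)*(y + 1) = 0, so they meet at y = -1, 2.
For y in [-1, 2], u = 2*y^2 - 2*y - 4 is on the left; area = ∫[-1,2] (-(2*y^2 - 2*y - 4)) dy = 9.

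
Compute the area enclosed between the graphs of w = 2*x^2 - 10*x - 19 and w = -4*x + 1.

Set the curves equal: 2*x^2 - 10*x - 19 = -4*x + 1, so 2*x^2 - 6*x - 20 = 0, which factors as 2*(x - 5)*(x + 2) = 0. The curves meet at x = -2, 5.
On [-2, 5], w = -4*x + 1 is on top; that piece has area ∫[-2,5] (-(2*x^2 - 6*x - 20)) dx = 343/3.

343/3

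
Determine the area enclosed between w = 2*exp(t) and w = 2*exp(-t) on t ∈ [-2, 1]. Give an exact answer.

The difference (2*exp(t)) - (2*exp(-t)) = 2*exp(t) - 2*exp(-t) changes sign at t = 0 inside [-2, 1], so split the integral there.
∫[-2,0] (2*exp(t) - 2*exp(-t)) dt = -2*exp(2) - 2*exp(-2) + 4; the area of that piece is -4 + 2*exp(-2) + 2*exp(2).
∫[0,1] (2*exp(t) - 2*exp(-t)) dt = -4 + 2*exp(-1) + 2*exp(1).
Total area = (-4 + 2*exp(-2) + 2*exp(2)) + (-4 + 2*exp(-1) + 2*exp(1)) = -8 + 2*exp(-2) + 2*exp(-1) + 2*exp(1) + 2*exp(2).

-8 + 2*exp(-2) + 2*exp(-1) + 2*exp(1) + 2*exp(2)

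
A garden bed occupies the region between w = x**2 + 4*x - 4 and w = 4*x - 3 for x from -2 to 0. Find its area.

The difference (x**2 + 4*x - 4) - (4*x - 3) = x**2 - 1 changes sign at x = -1 inside [-2, 0], so split the integral there.
∫[-2,-1] (x**2 - 1) dx = 4/3.
∫[-1,0] (x**2 - 1) dx = -2/3; the area of that piece is 2/3.
Total area = 4/3 + 2/3 = 2.

2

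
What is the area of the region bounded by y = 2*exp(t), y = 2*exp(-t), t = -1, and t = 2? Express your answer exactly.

-8 + 2*exp(-2) + 2*exp(-1) + 2*exp(1) + 2*exp(2)

The difference (2*exp(t)) - (2*exp(-t)) = 2*exp(t) - 2*exp(-t) changes sign at t = 0 inside [-1, 2], so split the integral there.
∫[-1,0] (2*exp(t) - 2*exp(-t)) dt = -2*exp(1) - 2*exp(-1) + 4; the area of that piece is -4 + 2*exp(-1) + 2*exp(1).
∫[0,2] (2*exp(t) - 2*exp(-t)) dt = -4 + 2*exp(-2) + 2*exp(2).
Total area = (-4 + 2*exp(-1) + 2*exp(1)) + (-4 + 2*exp(-2) + 2*exp(2)) = -8 + 2*exp(-2) + 2*exp(-1) + 2*exp(1) + 2*exp(2).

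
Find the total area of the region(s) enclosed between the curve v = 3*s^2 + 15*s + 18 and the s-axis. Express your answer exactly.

The curve meets the s-axis where 3*s^2 + 15*s + 18 = 0, i.e. 3*(s + 2)*(s + 3) = 0, at s = -3, -2.
On [-3, -2] the curve lies below the axis; ∫[-3,-2] (3*s^2 + 15*s + 18) ds = -1/2, giving area 1/2.

1/2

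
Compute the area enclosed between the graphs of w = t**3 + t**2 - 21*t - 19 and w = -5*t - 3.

863/6

Set the curves equal: t**3 + t**2 - 21*t - 19 = -5*t - 3, so t**3 + t**2 - 16*t - 16 = 0, which factors as (t - 4)*(t + 1)*(t + 4) = 0. The curves meet at t = -4, -1, 4.
On [-4, -1], w = t**3 + t**2 - 21*t - 19 is on top; that piece has area ∫[-4,-1] (t**3 + t**2 - 16*t - 16) dt = 117/4.
On [-1, 4], w = -5*t - 3 is on top; that piece has area ∫[-1,4] (-(t**3 + t**2 - 16*t - 16)) dt = 1375/12.
Total enclosed area = 117/4 + 1375/12 = 863/6.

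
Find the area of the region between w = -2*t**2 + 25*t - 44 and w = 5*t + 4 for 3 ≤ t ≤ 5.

4

The difference (-2*t**2 + 25*t - 44) - (5*t + 4) = -2*t**2 + 20*t - 48 changes sign at t = 4 inside [3, 5], so split the integral there.
∫[3,4] (-2*t**2 + 20*t - 48) dt = -8/3; the area of that piece is 8/3.
∫[4,5] (-2*t**2 + 20*t - 48) dt = 4/3.
Total area = 8/3 + 4/3 = 4.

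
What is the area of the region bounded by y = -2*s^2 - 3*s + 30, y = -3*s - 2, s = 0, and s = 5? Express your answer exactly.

The difference (-2*s^2 - 3*s + 30) - (-3*s - 2) = -2*s^2 + 32 changes sign at s = 4 inside [0, 5], so split the integral there.
∫[0,4] (-2*s^2 + 32) ds = 256/3.
∫[4,5] (-2*s^2 + 32) ds = -26/3; the area of that piece is 26/3.
Total area = 256/3 + 26/3 = 94.

94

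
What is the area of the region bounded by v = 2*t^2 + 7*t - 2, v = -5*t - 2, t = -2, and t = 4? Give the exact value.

The difference (2*t^2 + 7*t - 2) - (-5*t - 2) = 2*t^2 + 12*t changes sign at t = 0 inside [-2, 4], so split the integral there.
∫[-2,0] (2*t^2 + 12*t) dt = -56/3; the area of that piece is 56/3.
∫[0,4] (2*t^2 + 12*t) dt = 416/3.
Total area = 56/3 + 416/3 = 472/3.

472/3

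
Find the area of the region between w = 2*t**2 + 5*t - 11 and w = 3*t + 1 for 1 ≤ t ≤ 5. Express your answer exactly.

The difference (2*t**2 + 5*t - 11) - (3*t + 1) = 2*t**2 + 2*t - 12 changes sign at t = 2 inside [1, 5], so split the integral there.
∫[1,2] (2*t**2 + 2*t - 12) dt = -13/3; the area of that piece is 13/3.
∫[2,5] (2*t**2 + 2*t - 12) dt = 63.
Total area = 13/3 + 63 = 202/3.

202/3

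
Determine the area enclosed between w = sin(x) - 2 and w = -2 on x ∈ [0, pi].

2

On [0, pi], (sin(x) - 2) - (-2) = sin(x) is ≥ 0 throughout, so the area is a single integral of |sin(x)|.
∫[0,pi] (sin(x)) dx = 2.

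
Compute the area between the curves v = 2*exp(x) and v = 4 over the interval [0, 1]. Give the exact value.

-10 + 2*exp(1) + 8*log(2)

The difference (2*exp(x)) - (4) = 2*exp(x) - 4 changes sign at x = log(2) inside [0, 1], so split the integral there.
∫[0,log(2)] (2*exp(x) - 4) dx = 2 - log(16); the area of that piece is -2 + log(16).
∫[log(2),1] (2*exp(x) - 4) dx = -8 + 4*log(2) + 2*exp(1).
Total area = (-2 + log(16)) + (-8 + 4*log(2) + 2*exp(1)) = -10 + 2*exp(1) + 8*log(2).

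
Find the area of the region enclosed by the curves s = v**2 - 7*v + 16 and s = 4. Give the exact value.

Both boundary curves give s as a function of v, so integrate with respect to v. Setting them equal: v**2 - 7*v + 12 = 0, i.e. (v - 4)*(v - 3) = 0, so they meet at v = 3, 4.
For v in [3, 4], s = v**2 - 7*v + 16 is on the left; area = ∫[3,4] (-(v**2 - 7*v + 12)) dv = 1/6.

1/6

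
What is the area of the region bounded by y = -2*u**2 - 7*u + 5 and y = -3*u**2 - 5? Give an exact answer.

9/2

Set the curves equal: -2*u**2 - 7*u + 5 = -3*u**2 - 5, so u**2 - 7*u + 10 = 0, which factors as (u - 5)*(u - 2) = 0. The curves meet at u = 2, 5.
On [2, 5], y = -3*u**2 - 5 is on top; that piece has area ∫[2,5] (-(u**2 - 7*u + 10)) du = 9/2.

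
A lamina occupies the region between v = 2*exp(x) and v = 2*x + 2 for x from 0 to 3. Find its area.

-17 + 2*exp(3)

On [0, 3], (2*exp(x)) - (2*x + 2) = -2*x + 2*exp(x) - 2 is ≥ 0 throughout, so the area is a single integral of |-2*x + 2*exp(x) - 2|.
∫[0,3] (-2*x + 2*exp(x) - 2) dx = -17 + 2*exp(3).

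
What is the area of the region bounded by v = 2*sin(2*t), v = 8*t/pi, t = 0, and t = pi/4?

1 - pi/4

On [0, pi/4], (2*sin(2*t)) - (8*t/pi) = -8*t/pi + 2*sin(2*t) is ≥ 0 throughout, so the area is a single integral of |-8*t/pi + 2*sin(2*t)|.
∫[0,pi/4] (-8*t/pi + 2*sin(2*t)) dt = 1 - pi/4.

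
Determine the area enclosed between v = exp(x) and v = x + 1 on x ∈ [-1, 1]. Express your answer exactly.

-2 - exp(-1) + exp(1)

On [-1, 1], (exp(x)) - (x + 1) = -x + exp(x) - 1 is ≥ 0 throughout, so the area is a single integral of |-x + exp(x) - 1|.
∫[-1,1] (-x + exp(x) - 1) dx = -2 - exp(-1) + exp(1).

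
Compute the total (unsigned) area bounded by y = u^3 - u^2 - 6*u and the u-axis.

The curve meets the u-axis where u^3 - u^2 - 6*u = 0, i.e. u*(u - 3)*(u + 2) = 0, at u = -2, 0, 3.
On [-2, 0] the curve lies above the axis; ∫[-2,0] (u^3 - u^2 - 6*u) du = 16/3, giving area 16/3.
On [0, 3] the curve lies below the axis; ∫[0,3] (u^3 - u^2 - 6*u) du = -63/4, giving area 63/4.
Total area = 16/3 + 63/4 = 253/12.

253/12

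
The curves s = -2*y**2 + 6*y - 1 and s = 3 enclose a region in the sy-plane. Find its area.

Both boundary curves give s as a function of y, so integrate with respect to y. Setting them equal: -2*y**2 + 6*y - 4 = 0, i.e. -2*(y - 2)*(y - 1) = 0, so they meet at y = 1, 2.
For y in [1, 2], s = -2*y**2 + 6*y - 1 is on the right; area = ∫[1,2] (-2*y**2 + 6*y - 4) dy = 1/3.

1/3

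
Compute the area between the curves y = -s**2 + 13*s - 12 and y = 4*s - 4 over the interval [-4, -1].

225/2

On [-4, -1], (-s**2 + 13*s - 12) - (4*s - 4) = -s**2 + 9*s - 8 is ≤ 0 throughout, so the area is a single integral of |-s**2 + 9*s - 8|.
∫[-4,-1] (-s**2 + 9*s - 8) ds = -225/2; the area of that piece is 225/2.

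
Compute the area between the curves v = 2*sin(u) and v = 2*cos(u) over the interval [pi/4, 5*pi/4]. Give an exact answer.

4*sqrt(2)

On [pi/4, 5*pi/4], (2*sin(u)) - (2*cos(u)) = 2*sin(u) - 2*cos(u) is ≥ 0 throughout, so the area is a single integral of |2*sin(u) - 2*cos(u)|.
∫[pi/4,5*pi/4] (2*sin(u) - 2*cos(u)) du = 4*sqrt(2).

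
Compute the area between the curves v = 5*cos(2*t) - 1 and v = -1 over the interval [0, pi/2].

5

The difference (5*cos(2*t) - 1) - (-1) = 5*cos(2*t) changes sign at t = pi/4 inside [0, pi/2], so split the integral there.
∫[0,pi/4] (5*cos(2*t)) dt = 5/2.
∫[pi/4,pi/2] (5*cos(2*t)) dt = -5/2; the area of that piece is 5/2.
Total area = 5/2 + 5/2 = 5.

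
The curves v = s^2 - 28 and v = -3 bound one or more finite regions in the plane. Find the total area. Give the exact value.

Set the curves equal: s^2 - 28 = -3, so s^2 - 25 = 0, which factors as (s - 5)*(s + 5) = 0. The curves meet at s = -5, 5.
On [-5, 5], v = -3 is on top; that piece has area ∫[-5,5] (-(s^2 - 25)) ds = 500/3.

500/3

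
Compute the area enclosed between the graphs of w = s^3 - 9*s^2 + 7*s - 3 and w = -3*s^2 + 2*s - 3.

Set the curves equal: s^3 - 9*s^2 + 7*s - 3 = -3*s^2 + 2*s - 3, so s^3 - 6*s^2 + 5*s = 0, which factors as s*(s - 5)*(s - 1) = 0. The curves meet at s = 0, 1, 5.
On [0, 1], w = s^3 - 9*s^2 + 7*s - 3 is on top; that piece has area ∫[0,1] (s^3 - 6*s^2 + 5*s) ds = 3/4.
On [1, 5], w = -3*s^2 + 2*s - 3 is on top; that piece has area ∫[1,5] (-(s^3 - 6*s^2 + 5*s)) ds = 32.
Total enclosed area = 3/4 + 32 = 131/4.

131/4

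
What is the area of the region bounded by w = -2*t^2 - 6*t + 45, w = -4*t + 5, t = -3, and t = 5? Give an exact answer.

The difference (-2*t^2 - 6*t + 45) - (-4*t + 5) = -2*t^2 - 2*t + 40 changes sign at t = 4 inside [-3, 5], so split the integral there.
∫[-3,4] (-2*t^2 - 2*t + 40) dt = 637/3.
∫[4,5] (-2*t^2 - 2*t + 40) dt = -29/3; the area of that piece is 29/3.
Total area = 637/3 + 29/3 = 222.

222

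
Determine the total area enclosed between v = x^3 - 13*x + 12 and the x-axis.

407/4

The curve meets the x-axis where x^3 - 13*x + 12 = 0, i.e. (x - 3)*(x - 1)*(x + 4) = 0, at x = -4, 1, 3.
On [-4, 1] the curve lies above the axis; ∫[-4,1] (x^3 - 13*x + 12) dx = 375/4, giving area 375/4.
On [1, 3] the curve lies below the axis; ∫[1,3] (x^3 - 13*x + 12) dx = -8, giving area 8.
Total area = 375/4 + 8 = 407/4.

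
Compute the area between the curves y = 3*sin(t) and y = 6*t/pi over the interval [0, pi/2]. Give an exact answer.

On [0, pi/2], (3*sin(t)) - (6*t/pi) = -6*t/pi + 3*sin(t) is ≥ 0 throughout, so the area is a single integral of |-6*t/pi + 3*sin(t)|.
∫[0,pi/2] (-6*t/pi + 3*sin(t)) dt = 3 - 3*pi/4.

3 - 3*pi/4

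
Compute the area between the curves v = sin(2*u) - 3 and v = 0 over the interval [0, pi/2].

-1 + 3*pi/2

On [0, pi/2], (sin(2*u) - 3) - (0) = sin(2*u) - 3 is ≤ 0 throughout, so the area is a single integral of |sin(2*u) - 3|.
∫[0,pi/2] (sin(2*u) - 3) du = 1 - 3*pi/2; the area of that piece is -1 + 3*pi/2.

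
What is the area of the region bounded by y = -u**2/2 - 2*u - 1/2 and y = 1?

Set the curves equal: -u**2/2 - 2*u - 1/2 = 1, so -u**2/2 - 2*u - 3/2 = 0, which factors as -(u + 1)*(u + 3)/2 = 0. The curves meet at u = -3, -1.
On [-3, -1], y = -u**2/2 - 2*u - 1/2 is on top; that piece has area ∫[-3,-1] (-u**2/2 - 2*u - 3/2) du = 2/3.

2/3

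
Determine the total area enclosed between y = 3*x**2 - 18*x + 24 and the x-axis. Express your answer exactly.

4

The curve meets the x-axis where 3*x**2 - 18*x + 24 = 0, i.e. 3*(x - 4)*(x - 2) = 0, at x = 2, 4.
On [2, 4] the curve lies below the axis; ∫[2,4] (3*x**2 - 18*x + 24) dx = -4, giving area 4.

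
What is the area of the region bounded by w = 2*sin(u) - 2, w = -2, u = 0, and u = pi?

4

On [0, pi], (2*sin(u) - 2) - (-2) = 2*sin(u) is ≥ 0 throughout, so the area is a single integral of |2*sin(u)|.
∫[0,pi] (2*sin(u)) du = 4.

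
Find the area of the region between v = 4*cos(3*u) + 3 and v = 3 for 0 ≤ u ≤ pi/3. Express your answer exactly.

The difference (4*cos(3*u) + 3) - (3) = 4*cos(3*u) changes sign at u = pi/6 inside [0, pi/3], so split the integral there.
∫[0,pi/6] (4*cos(3*u)) du = 4/3.
∫[pi/6,pi/3] (4*cos(3*u)) du = -4/3; the area of that piece is 4/3.
Total area = 4/3 + 4/3 = 8/3.

8/3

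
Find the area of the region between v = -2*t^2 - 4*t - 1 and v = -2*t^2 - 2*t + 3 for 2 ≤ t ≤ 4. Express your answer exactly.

20

On [2, 4], (-2*t^2 - 4*t - 1) - (-2*t^2 - 2*t + 3) = -2*t - 4 is ≤ 0 throughout, so the area is a single integral of |-2*t - 4|.
∫[2,4] (-2*t - 4) dt = -20; the area of that piece is 20.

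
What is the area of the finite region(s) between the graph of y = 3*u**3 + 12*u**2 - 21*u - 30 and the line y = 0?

The curve meets the u-axis where 3*u**3 + 12*u**2 - 21*u - 30 = 0, i.e. 3*(u - 2)*(u + 1)*(u + 5) = 0, at u = -5, -1, 2.
On [-5, -1] the curve lies above the axis; ∫[-5,-1] (3*u**3 + 12*u**2 - 21*u - 30) du = 160, giving area 160.
On [-1, 2] the curve lies below the axis; ∫[-1,2] (3*u**3 + 12*u**2 - 21*u - 30) du = -297/4, giving area 297/4.
Total area = 160 + 297/4 = 937/4.

937/4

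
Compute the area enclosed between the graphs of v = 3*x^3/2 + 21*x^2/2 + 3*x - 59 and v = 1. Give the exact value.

1741/8

Set the curves equal: 3*x^3/2 + 21*x^2/2 + 3*x - 59 = 1, so 3*x^3/2 + 21*x^2/2 + 3*x - 60 = 0, which factors as 3*(x - 2)*(x + 4)*(x + 5)/2 = 0. The curves meet at x = -5, -4, 2.
On [-5, -4], v = 3*x^3/2 + 21*x^2/2 + 3*x - 59 is on top; that piece has area ∫[-5,-4] (3*x^3/2 + 21*x^2/2 + 3*x - 60) dx = 13/8.
On [-4, 2], v = 1 is on top; that piece has area ∫[-4,2] (-(3*x^3/2 + 21*x^2/2 + 3*x - 60)) dx = 216.
Total enclosed area = 13/8 + 216 = 1741/8.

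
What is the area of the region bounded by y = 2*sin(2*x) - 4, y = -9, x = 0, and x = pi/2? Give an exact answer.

2 + 5*pi/2

On [0, pi/2], (2*sin(2*x) - 4) - (-9) = 2*sin(2*x) + 5 is ≥ 0 throughout, so the area is a single integral of |2*sin(2*x) + 5|.
∫[0,pi/2] (2*sin(2*x) + 5) dx = 2 + 5*pi/2.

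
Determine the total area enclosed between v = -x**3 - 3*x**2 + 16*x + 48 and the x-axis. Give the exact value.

The curve meets the x-axis where -x**3 - 3*x**2 + 16*x + 48 = 0, i.e. -(x - 4)*(x + 3)*(x + 4) = 0, at x = -4, -3, 4.
On [-4, -3] the curve lies below the axis; ∫[-4,-3] (-x**3 - 3*x**2 + 16*x + 48) dx = -5/4, giving area 5/4.
On [-3, 4] the curve lies above the axis; ∫[-3,4] (-x**3 - 3*x**2 + 16*x + 48) dx = 1029/4, giving area 1029/4.
Total area = 5/4 + 1029/4 = 517/2.

517/2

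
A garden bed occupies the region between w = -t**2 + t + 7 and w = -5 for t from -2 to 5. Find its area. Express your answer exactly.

The difference (-t**2 + t + 7) - (-5) = -t**2 + t + 12 changes sign at t = 4 inside [-2, 5], so split the integral there.
∫[-2,4] (-t**2 + t + 12) dt = 54.
∫[4,5] (-t**2 + t + 12) dt = -23/6; the area of that piece is 23/6.
Total area = 54 + 23/6 = 347/6.

347/6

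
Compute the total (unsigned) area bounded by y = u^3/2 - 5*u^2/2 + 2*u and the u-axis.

The curve meets the u-axis where u^3/2 - 5*u^2/2 + 2*u = 0, i.e. u*(u - 4)*(u - 1)/2 = 0, at u = 0, 1, 4.
On [0, 1] the curve lies above the axis; ∫[0,1] (u^3/2 - 5*u^2/2 + 2*u) du = 7/24, giving area 7/24.
On [1, 4] the curve lies below the axis; ∫[1,4] (u^3/2 - 5*u^2/2 + 2*u) du = -45/8, giving area 45/8.
Total area = 7/24 + 45/8 = 71/12.

71/12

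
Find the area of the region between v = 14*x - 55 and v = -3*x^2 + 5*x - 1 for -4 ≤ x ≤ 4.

333

The difference (14*x - 55) - (-3*x^2 + 5*x - 1) = 3*x^2 + 9*x - 54 changes sign at x = 3 inside [-4, 4], so split the integral there.
∫[-4,3] (3*x^2 + 9*x - 54) dx = -637/2; the area of that piece is 637/2.
∫[3,4] (3*x^2 + 9*x - 54) dx = 29/2.
Total area = 637/2 + 29/2 = 333.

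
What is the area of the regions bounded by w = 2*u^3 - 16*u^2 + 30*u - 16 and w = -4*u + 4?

71/3

Set the curves equal: 2*u^3 - 16*u^2 + 30*u - 16 = -4*u + 4, so 2*u^3 - 16*u^2 + 34*u - 20 = 0, which factors as 2*(u - 5)*(u - 2)*(u - 1) = 0. The curves meet at u = 1, 2, 5.
On [1, 2], w = 2*u^3 - 16*u^2 + 30*u - 16 is on top; that piece has area ∫[1,2] (2*u^3 - 16*u^2 + 34*u - 20) du = 7/6.
On [2, 5], w = -4*u + 4 is on top; that piece has area ∫[2,5] (-(2*u^3 - 16*u^2 + 34*u - 20)) du = 45/2.
Total enclosed area = 7/6 + 45/2 = 71/3.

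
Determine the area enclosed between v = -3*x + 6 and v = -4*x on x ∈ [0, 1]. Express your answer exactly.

On [0, 1], (-3*x + 6) - (-4*x) = x + 6 is ≥ 0 throughout, so the area is a single integral of |x + 6|.
∫[0,1] (x + 6) dx = 13/2.

13/2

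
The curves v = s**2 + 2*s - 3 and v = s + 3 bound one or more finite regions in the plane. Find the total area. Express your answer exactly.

Set the curves equal: s**2 + 2*s - 3 = s + 3, so s**2 + s - 6 = 0, which factors as (s - 2)*(s + 3) = 0. The curves meet at s = -3, 2.
On [-3, 2], v = s + 3 is on top; that piece has area ∫[-3,2] (-(s**2 + s - 6)) ds = 125/6.

125/6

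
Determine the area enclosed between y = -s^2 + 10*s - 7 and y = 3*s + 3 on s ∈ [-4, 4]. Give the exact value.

The difference (-s^2 + 10*s - 7) - (3*s + 3) = -s^2 + 7*s - 10 changes sign at s = 2 inside [-4, 4], so split the integral there.
∫[-4,2] (-s^2 + 7*s - 10) ds = -126; the area of that piece is 126.
∫[2,4] (-s^2 + 7*s - 10) ds = 10/3.
Total area = 126 + 10/3 = 388/3.

388/3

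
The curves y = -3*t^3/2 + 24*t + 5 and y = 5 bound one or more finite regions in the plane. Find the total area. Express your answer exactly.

192

Set the curves equal: -3*t^3/2 + 24*t + 5 = 5, so -3*t^3/2 + 24*t = 0, which factors as -3*t*(t - 4)*(t + 4)/2 = 0. The curves meet at t = -4, 0, 4.
On [-4, 0], y = 5 is on top; that piece has area ∫[-4,0] (-(-3*t^3/2 + 24*t)) dt = 96.
On [0, 4], y = -3*t^3/2 + 24*t + 5 is on top; that piece has area ∫[0,4] (-3*t^3/2 + 24*t) dt = 96.
Total enclosed area = 96 + 96 = 192.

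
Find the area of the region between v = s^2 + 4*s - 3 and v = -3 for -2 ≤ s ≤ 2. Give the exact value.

16

The difference (s^2 + 4*s - 3) - (-3) = s^2 + 4*s changes sign at s = 0 inside [-2, 2], so split the integral there.
∫[-2,0] (s^2 + 4*s) ds = -16/3; the area of that piece is 16/3.
∫[0,2] (s^2 + 4*s) ds = 32/3.
Total area = 16/3 + 32/3 = 16.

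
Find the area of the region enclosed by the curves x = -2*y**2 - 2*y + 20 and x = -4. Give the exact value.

343/3

Both boundary curves give x as a function of y, so integrate with respect to y. Setting them equal: -2*y**2 - 2*y + 24 = 0, i.e. -2*(y - 3)*(y + 4) = 0, so they meet at y = -4, 3.
For y in [-4, 3], x = -2*y**2 - 2*y + 20 is on the right; area = ∫[-4,3] (-2*y**2 - 2*y + 24) dy = 343/3.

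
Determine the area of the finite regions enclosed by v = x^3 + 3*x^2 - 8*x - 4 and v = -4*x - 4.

Set the curves equal: x^3 + 3*x^2 - 8*x - 4 = -4*x - 4, so x^3 + 3*x^2 - 4*x = 0, which factors as x*(x - 1)*(x + 4) = 0. The curves meet at x = -4, 0, 1.
On [-4, 0], v = x^3 + 3*x^2 - 8*x - 4 is on top; that piece has area ∫[-4,0] (x^3 + 3*x^2 - 4*x) dx = 32.
On [0, 1], v = -4*x - 4 is on top; that piece has area ∫[0,1] (-(x^3 + 3*x^2 - 4*x)) dx = 3/4.
Total enclosed area = 32 + 3/4 = 131/4.

131/4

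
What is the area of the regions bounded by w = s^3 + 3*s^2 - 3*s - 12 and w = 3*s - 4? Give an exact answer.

81/2

Set the curves equal: s^3 + 3*s^2 - 3*s - 12 = 3*s - 4, so s^3 + 3*s^2 - 6*s - 8 = 0, which factors as (s - 2)*(s + 1)*(s + 4) = 0. The curves meet at s = -4, -1, 2.
On [-4, -1], w = s^3 + 3*s^2 - 3*s - 12 is on top; that piece has area ∫[-4,-1] (s^3 + 3*s^2 - 6*s - 8) ds = 81/4.
On [-1, 2], w = 3*s - 4 is on top; that piece has area ∫[-1,2] (-(s^3 + 3*s^2 - 6*s - 8)) ds = 81/4.
Total enclosed area = 81/4 + 81/4 = 81/2.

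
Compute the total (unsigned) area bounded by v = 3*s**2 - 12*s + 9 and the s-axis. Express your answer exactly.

The curve meets the s-axis where 3*s**2 - 12*s + 9 = 0, i.e. 3*(s - 3)*(s - 1) = 0, at s = 1, 3.
On [1, 3] the curve lies below the axis; ∫[1,3] (3*s**2 - 12*s + 9) ds = -4, giving area 4.

4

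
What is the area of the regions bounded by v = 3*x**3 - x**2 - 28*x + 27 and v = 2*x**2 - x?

148

Set the curves equal: 3*x**3 - x**2 - 28*x + 27 = 2*x**2 - x, so 3*x**3 - 3*x**2 - 27*x + 27 = 0, which factors as 3*(x - 3)*(x - 1)*(x + 3) = 0. The curves meet at x = -3, 1, 3.
On [-3, 1], v = 3*x**3 - x**2 - 28*x + 27 is on top; that piece has area ∫[-3,1] (3*x**3 - 3*x**2 - 27*x + 27) dx = 128.
On [1, 3], v = 2*x**2 - x is on top; that piece has area ∫[1,3] (-(3*x**3 - 3*x**2 - 27*x + 27)) dx = 20.
Total enclosed area = 128 + 20 = 148.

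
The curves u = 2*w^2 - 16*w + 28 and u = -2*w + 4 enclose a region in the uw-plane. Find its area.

Both boundary curves give u as a function of w, so integrate with respect to w. Setting them equal: 2*w^2 - 14*w + 24 = 0, i.e. 2*(w - 4)*(w - 3) = 0, so they meet at w = 3, 4.
For w in [3, 4], u = 2*w^2 - 16*w + 28 is on the left; area = ∫[3,4] (-(2*w^2 - 14*w + 24)) dw = 1/3.

1/3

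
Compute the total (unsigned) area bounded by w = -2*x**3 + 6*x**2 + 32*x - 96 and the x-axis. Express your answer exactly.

517

The curve meets the x-axis where -2*x**3 + 6*x**2 + 32*x - 96 = 0, i.e. -2*(x - 4)*(x - 3)*(x + 4) = 0, at x = -4, 3, 4.
On [-4, 3] the curve lies below the axis; ∫[-4,3] (-2*x**3 + 6*x**2 + 32*x - 96) dx = -1029/2, giving area 1029/2.
On [3, 4] the curve lies above the axis; ∫[3,4] (-2*x**3 + 6*x**2 + 32*x - 96) dx = 5/2, giving area 5/2.
Total area = 1029/2 + 5/2 = 517.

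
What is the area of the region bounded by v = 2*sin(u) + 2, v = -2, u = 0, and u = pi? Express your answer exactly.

On [0, pi], (2*sin(u) + 2) - (-2) = 2*sin(u) + 4 is ≥ 0 throughout, so the area is a single integral of |2*sin(u) + 4|.
∫[0,pi] (2*sin(u) + 4) du = 4 + 4*pi.

4 + 4*pi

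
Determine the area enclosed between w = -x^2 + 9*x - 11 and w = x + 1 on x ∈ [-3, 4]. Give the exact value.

The difference (-x^2 + 9*x - 11) - (x + 1) = -x^2 + 8*x - 12 changes sign at x = 2 inside [-3, 4], so split the integral there.
∫[-3,2] (-x^2 + 8*x - 12) dx = -275/3; the area of that piece is 275/3.
∫[2,4] (-x^2 + 8*x - 12) dx = 16/3.
Total area = 275/3 + 16/3 = 97.

97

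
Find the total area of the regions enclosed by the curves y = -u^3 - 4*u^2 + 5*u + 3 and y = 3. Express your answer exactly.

Set the curves equal: -u^3 - 4*u^2 + 5*u + 3 = 3, so -u^3 - 4*u^2 + 5*u = 0, which factors as -u*(u - 1)*(u + 5) = 0. The curves meet at u = -5, 0, 1.
On [-5, 0], y = 3 is on top; that piece has area ∫[-5,0] (-(-u^3 - 4*u^2 + 5*u)) du = 875/12.
On [0, 1], y = -u^3 - 4*u^2 + 5*u + 3 is on top; that piece has area ∫[0,1] (-u^3 - 4*u^2 + 5*u) du = 11/12.
Total enclosed area = 875/12 + 11/12 = 443/6.

443/6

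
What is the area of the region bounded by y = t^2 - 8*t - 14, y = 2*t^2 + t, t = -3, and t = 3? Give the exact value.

319/3

The difference (t^2 - 8*t - 14) - (2*t^2 + t) = -t^2 - 9*t - 14 changes sign at t = -2 inside [-3, 3], so split the integral there.
∫[-3,-2] (-t^2 - 9*t - 14) dt = 13/6.
∫[-2,3] (-t^2 - 9*t - 14) dt = -625/6; the area of that piece is 625/6.
Total area = 13/6 + 625/6 = 319/3.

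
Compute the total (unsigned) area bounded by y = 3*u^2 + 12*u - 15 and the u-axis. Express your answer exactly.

The curve meets the u-axis where 3*u^2 + 12*u - 15 = 0, i.e. 3*(u - 1)*(u + 5) = 0, at u = -5, 1.
On [-5, 1] the curve lies below the axis; ∫[-5,1] (3*u^2 + 12*u - 15) du = -108, giving area 108.

108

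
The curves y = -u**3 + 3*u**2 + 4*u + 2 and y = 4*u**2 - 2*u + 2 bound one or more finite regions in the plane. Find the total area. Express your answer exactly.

Set the curves equal: -u**3 + 3*u**2 + 4*u + 2 = 4*u**2 - 2*u + 2, so -u**3 - u**2 + 6*u = 0, which factors as -u*(u - 2)*(u + 3) = 0. The curves meet at u = -3, 0, 2.
On [-3, 0], y = 4*u**2 - 2*u + 2 is on top; that piece has area ∫[-3,0] (-(-u**3 - u**2 + 6*u)) du = 63/4.
On [0, 2], y = -u**3 + 3*u**2 + 4*u + 2 is on top; that piece has area ∫[0,2] (-u**3 - u**2 + 6*u) du = 16/3.
Total enclosed area = 63/4 + 16/3 = 253/12.

253/12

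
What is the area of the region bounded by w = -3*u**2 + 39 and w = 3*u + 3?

343/2

Set the curves equal: -3*u**2 + 39 = 3*u + 3, so -3*u**2 - 3*u + 36 = 0, which factors as -3*(u - 3)*(u + 4) = 0. The curves meet at u = -4, 3.
On [-4, 3], w = -3*u**2 + 39 is on top; that piece has area ∫[-4,3] (-3*u**2 - 3*u + 36) du = 343/2.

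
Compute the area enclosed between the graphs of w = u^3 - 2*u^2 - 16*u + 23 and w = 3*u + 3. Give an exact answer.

2521/12

Set the curves equal: u^3 - 2*u^2 - 16*u + 23 = 3*u + 3, so u^3 - 2*u^2 - 19*u + 20 = 0, which factors as (u - 5)*(u - 1)*(u + 4) = 0. The curves meet at u = -4, 1, 5.
On [-4, 1], w = u^3 - 2*u^2 - 16*u + 23 is on top; that piece has area ∫[-4,1] (u^3 - 2*u^2 - 19*u + 20) du = 1625/12.
On [1, 5], w = 3*u + 3 is on top; that piece has area ∫[1,5] (-(u^3 - 2*u^2 - 19*u + 20)) du = 224/3.
Total enclosed area = 1625/12 + 224/3 = 2521/12.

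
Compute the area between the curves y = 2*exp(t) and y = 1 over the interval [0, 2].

-4 + 2*exp(2)

On [0, 2], (2*exp(t)) - (1) = 2*exp(t) - 1 is ≥ 0 throughout, so the area is a single integral of |2*exp(t) - 1|.
∫[0,2] (2*exp(t) - 1) dt = -4 + 2*exp(2).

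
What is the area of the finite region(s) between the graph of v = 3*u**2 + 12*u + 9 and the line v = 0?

The curve meets the u-axis where 3*u**2 + 12*u + 9 = 0, i.e. 3*(u + 1)*(u + 3) = 0, at u = -3, -1.
On [-3, -1] the curve lies below the axis; ∫[-3,-1] (3*u**2 + 12*u + 9) du = -4, giving area 4.

4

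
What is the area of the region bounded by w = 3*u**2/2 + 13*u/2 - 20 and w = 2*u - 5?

343/4

Set the curves equal: 3*u**2/2 + 13*u/2 - 20 = 2*u - 5, so 3*u**2/2 + 9*u/2 - 15 = 0, which factors as 3*(u - 2)*(u + 5)/2 = 0. The curves meet at u = -5, 2.
On [-5, 2], w = 2*u - 5 is on top; that piece has area ∫[-5,2] (-(3*u**2/2 + 9*u/2 - 15)) du = 343/4.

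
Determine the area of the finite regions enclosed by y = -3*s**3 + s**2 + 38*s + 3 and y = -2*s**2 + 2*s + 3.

937/4

Set the curves equal: -3*s**3 + s**2 + 38*s + 3 = -2*s**2 + 2*s + 3, so -3*s**3 + 3*s**2 + 36*s = 0, which factors as -3*s*(s - 4)*(s + 3) = 0. The curves meet at s = -3, 0, 4.
On [-3, 0], y = -2*s**2 + 2*s + 3 is on top; that piece has area ∫[-3,0] (-(-3*s**3 + 3*s**2 + 36*s)) ds = 297/4.
On [0, 4], y = -3*s**3 + s**2 + 38*s + 3 is on top; that piece has area ∫[0,4] (-3*s**3 + 3*s**2 + 36*s) ds = 160.
Total enclosed area = 297/4 + 160 = 937/4.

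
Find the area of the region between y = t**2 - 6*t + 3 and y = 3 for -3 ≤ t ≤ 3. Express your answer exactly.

The difference (t**2 - 6*t + 3) - (3) = t**2 - 6*t changes sign at t = 0 inside [-3, 3], so split the integral there.
∫[-3,0] (t**2 - 6*t) dt = 36.
∫[0,3] (t**2 - 6*t) dt = -18; the area of that piece is 18.
Total area = 36 + 18 = 54.

54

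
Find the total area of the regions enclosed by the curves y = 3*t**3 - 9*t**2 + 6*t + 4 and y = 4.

3/2

Set the curves equal: 3*t**3 - 9*t**2 + 6*t + 4 = 4, so 3*t**3 - 9*t**2 + 6*t = 0, which factors as 3*t*(t - 2)*(t - 1) = 0. The curves meet at t = 0, 1, 2.
On [0, 1], y = 3*t**3 - 9*t**2 + 6*t + 4 is on top; that piece has area ∫[0,1] (3*t**3 - 9*t**2 + 6*t) dt = 3/4.
On [1, 2], y = 4 is on top; that piece has area ∫[1,2] (-(3*t**3 - 9*t**2 + 6*t)) dt = 3/4.
Total enclosed area = 3/4 + 3/4 = 3/2.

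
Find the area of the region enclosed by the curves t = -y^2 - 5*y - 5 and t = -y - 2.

4/3

Both boundary curves give t as a function of y, so integrate with respect to y. Setting them equal: -y^2 - 4*y - 3 = 0, i.e. -(y + 1)*(y + 3) = 0, so they meet at y = -3, -1.
For y in [-3, -1], t = -y^2 - 5*y - 5 is on the right; area = ∫[-3,-1] (-y^2 - 4*y - 3) dy = 4/3.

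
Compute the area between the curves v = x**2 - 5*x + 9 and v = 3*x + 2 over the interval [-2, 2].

116/3

The difference (x**2 - 5*x + 9) - (3*x + 2) = x**2 - 8*x + 7 changes sign at x = 1 inside [-2, 2], so split the integral there.
∫[-2,1] (x**2 - 8*x + 7) dx = 36.
∫[1,2] (x**2 - 8*x + 7) dx = -8/3; the area of that piece is 8/3.
Total area = 36 + 8/3 = 116/3.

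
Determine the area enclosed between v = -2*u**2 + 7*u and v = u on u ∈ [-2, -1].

41/3

On [-2, -1], (-2*u**2 + 7*u) - (u) = -2*u**2 + 6*u is ≤ 0 throughout, so the area is a single integral of |-2*u**2 + 6*u|.
∫[-2,-1] (-2*u**2 + 6*u) du = -41/3; the area of that piece is 41/3.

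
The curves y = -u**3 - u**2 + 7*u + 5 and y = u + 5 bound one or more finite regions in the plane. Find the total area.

253/12

Set the curves equal: -u**3 - u**2 + 7*u + 5 = u + 5, so -u**3 - u**2 + 6*u = 0, which factors as -u*(u - 2)*(u + 3) = 0. The curves meet at u = -3, 0, 2.
On [-3, 0], y = u + 5 is on top; that piece has area ∫[-3,0] (-(-u**3 - u**2 + 6*u)) du = 63/4.
On [0, 2], y = -u**3 - u**2 + 7*u + 5 is on top; that piece has area ∫[0,2] (-u**3 - u**2 + 6*u) du = 16/3.
Total enclosed area = 63/4 + 16/3 = 253/12.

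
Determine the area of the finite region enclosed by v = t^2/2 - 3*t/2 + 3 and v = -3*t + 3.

9/4

Set the curves equal: t^2/2 - 3*t/2 + 3 = -3*t + 3, so t^2/2 + 3*t/2 = 0, which factors as t*(t + 3)/2 = 0. The curves meet at t = -3, 0.
On [-3, 0], v = -3*t + 3 is on top; that piece has area ∫[-3,0] (-(t^2/2 + 3*t/2)) dt = 9/4.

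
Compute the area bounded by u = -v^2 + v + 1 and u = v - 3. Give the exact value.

Both boundary curves give u as a function of v, so integrate with respect to v. Setting them equal: -v^2 + 4 = 0, i.e. -(v - 2)*(v + 2) = 0, so they meet at v = -2, 2.
For v in [-2, 2], u = -v^2 + v + 1 is on the right; area = ∫[-2,2] (-v^2 + 4) dv = 32/3.

32/3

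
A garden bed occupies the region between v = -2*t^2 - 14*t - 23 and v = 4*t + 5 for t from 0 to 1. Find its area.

On [0, 1], (-2*t^2 - 14*t - 23) - (4*t + 5) = -2*t^2 - 18*t - 28 is ≤ 0 throughout, so the area is a single integral of |-2*t^2 - 18*t - 28|.
∫[0,1] (-2*t^2 - 18*t - 28) dt = -113/3; the area of that piece is 113/3.

113/3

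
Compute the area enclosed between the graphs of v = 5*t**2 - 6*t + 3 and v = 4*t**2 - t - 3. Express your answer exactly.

1/6

Set the curves equal: 5*t**2 - 6*t + 3 = 4*t**2 - t - 3, so t**2 - 5*t + 6 = 0, which factors as (t - 3)*(t - 2) = 0. The curves meet at t = 2, 3.
On [2, 3], v = 4*t**2 - t - 3 is on top; that piece has area ∫[2,3] (-(t**2 - 5*t + 6)) dt = 1/6.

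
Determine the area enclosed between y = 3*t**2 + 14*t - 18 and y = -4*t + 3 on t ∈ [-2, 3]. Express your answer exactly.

137

The difference (3*t**2 + 14*t - 18) - (-4*t + 3) = 3*t**2 + 18*t - 21 changes sign at t = 1 inside [-2, 3], so split the integral there.
∫[-2,1] (3*t**2 + 18*t - 21) dt = -81; the area of that piece is 81.
∫[1,3] (3*t**2 + 18*t - 21) dt = 56.
Total area = 81 + 56 = 137.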